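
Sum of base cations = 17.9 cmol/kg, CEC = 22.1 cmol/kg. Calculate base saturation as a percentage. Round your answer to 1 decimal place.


Step 1: BS = 100 * (sum of bases) / CEC
Step 2: BS = 100 * 17.9 / 22.1
Step 3: BS = 81.0%

81.0


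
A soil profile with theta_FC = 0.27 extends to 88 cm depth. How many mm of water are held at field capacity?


Step 1: Water (mm) = theta_FC * depth (cm) * 10
Step 2: Water = 0.27 * 88 * 10
Step 3: Water = 237.6 mm

237.6


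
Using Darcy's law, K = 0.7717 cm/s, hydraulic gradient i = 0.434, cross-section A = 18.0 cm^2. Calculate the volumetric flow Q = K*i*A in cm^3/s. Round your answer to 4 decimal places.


Step 1: Apply Darcy's law: Q = K * i * A
Step 2: Q = 0.7717 * 0.434 * 18.0
Step 3: Q = 6.0285 cm^3/s

6.0285


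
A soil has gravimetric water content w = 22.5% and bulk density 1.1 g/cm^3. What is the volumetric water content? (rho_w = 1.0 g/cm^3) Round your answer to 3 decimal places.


Step 1: theta = (w / 100) * BD / rho_w
Step 2: theta = (22.5 / 100) * 1.1 / 1.0
Step 3: theta = 0.225 * 1.1
Step 4: theta = 0.248

0.248


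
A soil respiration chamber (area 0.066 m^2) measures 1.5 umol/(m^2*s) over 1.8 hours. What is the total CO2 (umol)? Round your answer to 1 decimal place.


Step 1: Convert time to seconds: 1.8 hr * 3600 = 6480.0 s
Step 2: Total = flux * area * time_s
Step 3: Total = 1.5 * 0.066 * 6480.0
Step 4: Total = 641.5 umol

641.5


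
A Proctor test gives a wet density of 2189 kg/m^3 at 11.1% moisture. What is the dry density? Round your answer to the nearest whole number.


Step 1: Dry density = wet density / (1 + w/100)
Step 2: Dry density = 2189 / (1 + 11.1/100)
Step 3: Dry density = 2189 / 1.111
Step 4: Dry density = 1970 kg/m^3

1970


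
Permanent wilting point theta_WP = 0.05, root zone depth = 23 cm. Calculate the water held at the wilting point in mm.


Step 1: Water (mm) = theta_WP * depth * 10
Step 2: Water = 0.05 * 23 * 10
Step 3: Water = 11.5 mm

11.5


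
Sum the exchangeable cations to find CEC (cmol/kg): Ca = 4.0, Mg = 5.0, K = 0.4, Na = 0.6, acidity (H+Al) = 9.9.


Step 1: CEC = Ca + Mg + K + Na + (H+Al)
Step 2: CEC = 4.0 + 5.0 + 0.4 + 0.6 + 9.9
Step 3: CEC = 19.9 cmol/kg

19.9


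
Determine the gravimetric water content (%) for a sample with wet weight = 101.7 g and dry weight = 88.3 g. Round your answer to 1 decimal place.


Step 1: Water mass = wet - dry = 101.7 - 88.3 = 13.4 g
Step 2: w = 100 * water mass / dry mass
Step 3: w = 100 * 13.4 / 88.3 = 15.2%

15.2


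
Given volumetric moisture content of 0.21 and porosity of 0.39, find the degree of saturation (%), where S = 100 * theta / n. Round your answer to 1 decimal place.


Step 1: S = 100 * theta_v / n
Step 2: S = 100 * 0.21 / 0.39
Step 3: S = 53.8%

53.8


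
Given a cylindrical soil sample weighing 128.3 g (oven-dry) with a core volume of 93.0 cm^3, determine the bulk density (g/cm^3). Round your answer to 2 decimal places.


Step 1: Identify the formula: BD = dry mass / volume
Step 2: Substitute values: BD = 128.3 / 93.0
Step 3: BD = 1.38 g/cm^3

1.38


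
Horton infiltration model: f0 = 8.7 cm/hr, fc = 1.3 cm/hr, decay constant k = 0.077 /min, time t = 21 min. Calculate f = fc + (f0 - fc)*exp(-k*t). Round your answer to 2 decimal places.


Step 1: f = fc + (f0 - fc) * exp(-k * t)
Step 2: exp(-0.077 * 21) = 0.198493
Step 3: f = 1.3 + (8.7 - 1.3) * 0.198493
Step 4: f = 1.3 + 7.4 * 0.198493
Step 5: f = 2.77 cm/hr

2.77


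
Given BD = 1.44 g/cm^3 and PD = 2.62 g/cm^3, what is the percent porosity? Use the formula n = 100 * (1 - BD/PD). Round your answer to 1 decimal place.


Step 1: Formula: n = 100 * (1 - BD / PD)
Step 2: n = 100 * (1 - 1.44 / 2.62)
Step 3: n = 100 * (1 - 0.54962)
Step 4: n = 45.0%

45.0


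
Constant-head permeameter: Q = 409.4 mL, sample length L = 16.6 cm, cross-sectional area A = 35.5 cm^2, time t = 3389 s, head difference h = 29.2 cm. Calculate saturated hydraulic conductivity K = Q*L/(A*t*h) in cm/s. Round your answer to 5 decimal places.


Step 1: K = Q * L / (A * t * h)
Step 2: Numerator = 409.4 * 16.6 = 6796.04
Step 3: Denominator = 35.5 * 3389 * 29.2 = 3513037.4
Step 4: K = 6796.04 / 3513037.4 = 0.00193 cm/s

0.00193


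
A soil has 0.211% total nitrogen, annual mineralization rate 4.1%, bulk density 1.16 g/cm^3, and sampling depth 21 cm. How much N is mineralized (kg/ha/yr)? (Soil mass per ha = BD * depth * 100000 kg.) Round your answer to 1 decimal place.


Step 1: Soil mass per ha = BD * depth * 100000 = 1.16 * 21 * 100000 = 2436000 kg
Step 2: Total N pool = soil mass * N%/100 = 2436000 * 0.211/100 = 5139.96 kg/ha
Step 3: N mineralized = N pool * rate%/100 = 5139.96 * 4.1/100 = 210.7 kg/ha/yr

210.7


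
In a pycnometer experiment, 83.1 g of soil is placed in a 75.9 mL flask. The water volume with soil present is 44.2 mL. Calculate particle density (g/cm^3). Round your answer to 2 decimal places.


Step 1: Volume of solids = flask volume - water volume with soil
Step 2: V_solids = 75.9 - 44.2 = 31.7 mL
Step 3: Particle density = mass / V_solids = 83.1 / 31.7 = 2.62 g/cm^3

2.62


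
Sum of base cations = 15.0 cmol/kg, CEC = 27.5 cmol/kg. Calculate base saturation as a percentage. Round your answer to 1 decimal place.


Step 1: BS = 100 * (sum of bases) / CEC
Step 2: BS = 100 * 15.0 / 27.5
Step 3: BS = 54.5%

54.5


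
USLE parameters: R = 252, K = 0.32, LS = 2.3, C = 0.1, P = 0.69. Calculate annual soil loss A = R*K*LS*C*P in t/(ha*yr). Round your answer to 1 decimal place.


Step 1: A = R * K * LS * C * P
Step 2: R * K = 252 * 0.32 = 80.64
Step 3: (R*K) * LS = 80.64 * 2.3 = 185.472
Step 4: * C * P = 185.472 * 0.1 * 0.69 = 12.8
Step 5: A = 12.8 t/(ha*yr)

12.8


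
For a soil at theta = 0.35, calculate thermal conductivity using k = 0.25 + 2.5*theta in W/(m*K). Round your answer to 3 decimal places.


Step 1: k = 0.25 + 2.5 * theta
Step 2: k = 0.25 + 2.5 * 0.35
Step 3: k = 0.25 + 0.875
Step 4: k = 1.125 W/(m*K)

1.125


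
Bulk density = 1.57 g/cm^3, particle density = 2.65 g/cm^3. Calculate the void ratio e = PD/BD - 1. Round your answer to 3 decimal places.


Step 1: e = PD / BD - 1
Step 2: e = 2.65 / 1.57 - 1
Step 3: e = 1.6879 - 1
Step 4: e = 0.688

0.688


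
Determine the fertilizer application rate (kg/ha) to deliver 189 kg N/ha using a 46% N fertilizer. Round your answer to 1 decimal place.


Step 1: Fertilizer rate = target N / (N content / 100)
Step 2: Rate = 189 / (46 / 100)
Step 3: Rate = 189 / 0.46
Step 4: Rate = 410.9 kg/ha

410.9


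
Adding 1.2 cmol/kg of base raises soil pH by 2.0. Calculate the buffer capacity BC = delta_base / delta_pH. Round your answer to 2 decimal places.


Step 1: BC = change in base / change in pH
Step 2: BC = 1.2 / 2.0
Step 3: BC = 0.6 cmol/(kg*pH unit)

0.6


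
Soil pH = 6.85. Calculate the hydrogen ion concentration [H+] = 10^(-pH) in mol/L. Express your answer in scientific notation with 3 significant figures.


Step 1: [H+] = 10^(-pH)
Step 2: [H+] = 10^(-6.85)
Step 3: [H+] = 1.41e-07 mol/L

1.41e-07


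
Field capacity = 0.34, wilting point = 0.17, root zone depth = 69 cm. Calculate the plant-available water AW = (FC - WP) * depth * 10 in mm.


Step 1: Available water = (FC - WP) * depth * 10
Step 2: AW = (0.34 - 0.17) * 69 * 10
Step 3: AW = 0.17 * 69 * 10
Step 4: AW = 117.3 mm

117.3


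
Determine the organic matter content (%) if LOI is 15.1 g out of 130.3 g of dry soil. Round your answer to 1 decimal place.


Step 1: OM% = 100 * LOI / sample mass
Step 2: OM = 100 * 15.1 / 130.3
Step 3: OM = 11.6%

11.6


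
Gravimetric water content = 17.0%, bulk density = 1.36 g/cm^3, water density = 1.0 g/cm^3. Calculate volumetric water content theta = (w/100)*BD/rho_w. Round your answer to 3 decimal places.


Step 1: theta = (w / 100) * BD / rho_w
Step 2: theta = (17.0 / 100) * 1.36 / 1.0
Step 3: theta = 0.17 * 1.36
Step 4: theta = 0.231

0.231


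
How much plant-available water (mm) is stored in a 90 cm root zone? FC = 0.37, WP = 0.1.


Step 1: Available water = (FC - WP) * depth * 10
Step 2: AW = (0.37 - 0.1) * 90 * 10
Step 3: AW = 0.27 * 90 * 10
Step 4: AW = 243.0 mm

243.0


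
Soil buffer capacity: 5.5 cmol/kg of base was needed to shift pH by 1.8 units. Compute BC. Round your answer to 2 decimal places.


Step 1: BC = change in base / change in pH
Step 2: BC = 5.5 / 1.8
Step 3: BC = 3.06 cmol/(kg*pH unit)

3.06


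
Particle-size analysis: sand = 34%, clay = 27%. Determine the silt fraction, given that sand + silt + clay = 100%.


Step 1: sand + silt + clay = 100%
Step 2: silt = 100 - sand - clay
Step 3: silt = 100 - 34 - 27
Step 4: silt = 39%

39


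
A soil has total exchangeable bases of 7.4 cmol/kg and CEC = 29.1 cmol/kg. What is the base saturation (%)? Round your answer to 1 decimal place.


Step 1: BS = 100 * (sum of bases) / CEC
Step 2: BS = 100 * 7.4 / 29.1
Step 3: BS = 25.4%

25.4


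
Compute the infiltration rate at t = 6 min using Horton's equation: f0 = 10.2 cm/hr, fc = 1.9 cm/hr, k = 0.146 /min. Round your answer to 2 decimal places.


Step 1: f = fc + (f0 - fc) * exp(-k * t)
Step 2: exp(-0.146 * 6) = 0.416445
Step 3: f = 1.9 + (10.2 - 1.9) * 0.416445
Step 4: f = 1.9 + 8.3 * 0.416445
Step 5: f = 5.36 cm/hr

5.36


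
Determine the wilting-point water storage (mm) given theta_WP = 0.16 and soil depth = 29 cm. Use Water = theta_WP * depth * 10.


Step 1: Water (mm) = theta_WP * depth * 10
Step 2: Water = 0.16 * 29 * 10
Step 3: Water = 46.4 mm

46.4


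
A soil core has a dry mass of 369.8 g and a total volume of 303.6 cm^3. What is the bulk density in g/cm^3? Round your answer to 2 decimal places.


Step 1: Identify the formula: BD = dry mass / volume
Step 2: Substitute values: BD = 369.8 / 303.6
Step 3: BD = 1.22 g/cm^3

1.22


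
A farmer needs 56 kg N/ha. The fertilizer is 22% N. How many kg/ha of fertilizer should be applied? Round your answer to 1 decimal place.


Step 1: Fertilizer rate = target N / (N content / 100)
Step 2: Rate = 56 / (22 / 100)
Step 3: Rate = 56 / 0.22
Step 4: Rate = 254.5 kg/ha

254.5


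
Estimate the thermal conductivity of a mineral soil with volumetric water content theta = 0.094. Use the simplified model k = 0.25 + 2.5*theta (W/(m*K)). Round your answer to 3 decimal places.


Step 1: k = 0.25 + 2.5 * theta
Step 2: k = 0.25 + 2.5 * 0.094
Step 3: k = 0.25 + 0.235
Step 4: k = 0.485 W/(m*K)

0.485


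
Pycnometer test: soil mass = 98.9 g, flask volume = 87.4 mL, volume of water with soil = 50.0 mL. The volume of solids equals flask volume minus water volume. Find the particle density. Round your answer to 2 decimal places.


Step 1: Volume of solids = flask volume - water volume with soil
Step 2: V_solids = 87.4 - 50.0 = 37.4 mL
Step 3: Particle density = mass / V_solids = 98.9 / 37.4 = 2.64 g/cm^3

2.64


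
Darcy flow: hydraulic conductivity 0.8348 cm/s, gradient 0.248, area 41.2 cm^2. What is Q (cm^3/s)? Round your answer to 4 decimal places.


Step 1: Apply Darcy's law: Q = K * i * A
Step 2: Q = 0.8348 * 0.248 * 41.2
Step 3: Q = 8.5297 cm^3/s

8.5297


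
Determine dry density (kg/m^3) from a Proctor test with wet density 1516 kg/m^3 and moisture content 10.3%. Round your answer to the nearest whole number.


Step 1: Dry density = wet density / (1 + w/100)
Step 2: Dry density = 1516 / (1 + 10.3/100)
Step 3: Dry density = 1516 / 1.103
Step 4: Dry density = 1374 kg/m^3

1374


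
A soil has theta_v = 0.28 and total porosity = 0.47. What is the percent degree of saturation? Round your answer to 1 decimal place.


Step 1: S = 100 * theta_v / n
Step 2: S = 100 * 0.28 / 0.47
Step 3: S = 59.6%

59.6


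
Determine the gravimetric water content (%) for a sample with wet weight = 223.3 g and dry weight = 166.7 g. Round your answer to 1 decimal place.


Step 1: Water mass = wet - dry = 223.3 - 166.7 = 56.6 g
Step 2: w = 100 * water mass / dry mass
Step 3: w = 100 * 56.6 / 166.7 = 34.0%

34.0


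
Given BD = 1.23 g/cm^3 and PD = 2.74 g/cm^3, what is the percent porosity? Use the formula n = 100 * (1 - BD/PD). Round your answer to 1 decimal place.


Step 1: Formula: n = 100 * (1 - BD / PD)
Step 2: n = 100 * (1 - 1.23 / 2.74)
Step 3: n = 100 * (1 - 0.44891)
Step 4: n = 55.1%

55.1


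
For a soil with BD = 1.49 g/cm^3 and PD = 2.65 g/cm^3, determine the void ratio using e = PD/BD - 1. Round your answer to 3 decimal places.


Step 1: e = PD / BD - 1
Step 2: e = 2.65 / 1.49 - 1
Step 3: e = 1.77852 - 1
Step 4: e = 0.779

0.779


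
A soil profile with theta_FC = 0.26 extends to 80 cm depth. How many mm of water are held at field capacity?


Step 1: Water (mm) = theta_FC * depth (cm) * 10
Step 2: Water = 0.26 * 80 * 10
Step 3: Water = 208.0 mm

208.0


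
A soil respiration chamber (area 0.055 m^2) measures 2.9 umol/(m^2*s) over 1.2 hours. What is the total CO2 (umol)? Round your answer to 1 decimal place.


Step 1: Convert time to seconds: 1.2 hr * 3600 = 4320.0 s
Step 2: Total = flux * area * time_s
Step 3: Total = 2.9 * 0.055 * 4320.0
Step 4: Total = 689.0 umol

689.0


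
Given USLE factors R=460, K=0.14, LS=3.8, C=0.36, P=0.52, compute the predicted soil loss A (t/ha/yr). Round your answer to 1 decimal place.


Step 1: A = R * K * LS * C * P
Step 2: R * K = 460 * 0.14 = 64.4
Step 3: (R*K) * LS = 64.4 * 3.8 = 244.72
Step 4: * C * P = 244.72 * 0.36 * 0.52 = 45.8
Step 5: A = 45.8 t/(ha*yr)

45.8


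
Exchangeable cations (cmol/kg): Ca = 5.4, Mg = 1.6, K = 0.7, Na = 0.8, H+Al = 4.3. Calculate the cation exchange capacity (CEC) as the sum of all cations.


Step 1: CEC = Ca + Mg + K + Na + (H+Al)
Step 2: CEC = 5.4 + 1.6 + 0.7 + 0.8 + 4.3
Step 3: CEC = 12.8 cmol/kg

12.8


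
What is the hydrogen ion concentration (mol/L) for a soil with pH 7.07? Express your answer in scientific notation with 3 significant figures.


Step 1: [H+] = 10^(-pH)
Step 2: [H+] = 10^(-7.07)
Step 3: [H+] = 8.51e-08 mol/L

8.51e-08


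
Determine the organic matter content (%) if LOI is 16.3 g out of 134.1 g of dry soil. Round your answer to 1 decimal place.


Step 1: OM% = 100 * LOI / sample mass
Step 2: OM = 100 * 16.3 / 134.1
Step 3: OM = 12.2%

12.2


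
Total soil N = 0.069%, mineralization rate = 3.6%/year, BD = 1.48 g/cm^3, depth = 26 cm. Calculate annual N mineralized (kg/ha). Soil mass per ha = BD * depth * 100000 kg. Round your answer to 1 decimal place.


Step 1: Soil mass per ha = BD * depth * 100000 = 1.48 * 26 * 100000 = 3848000 kg
Step 2: Total N pool = soil mass * N%/100 = 3848000 * 0.069/100 = 2655.12 kg/ha
Step 3: N mineralized = N pool * rate%/100 = 2655.12 * 3.6/100 = 95.6 kg/ha/yr

95.6


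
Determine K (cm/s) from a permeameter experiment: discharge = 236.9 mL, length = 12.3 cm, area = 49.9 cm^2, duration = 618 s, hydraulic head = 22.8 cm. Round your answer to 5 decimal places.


Step 1: K = Q * L / (A * t * h)
Step 2: Numerator = 236.9 * 12.3 = 2913.87
Step 3: Denominator = 49.9 * 618 * 22.8 = 703110.96
Step 4: K = 2913.87 / 703110.96 = 0.00414 cm/s

0.00414


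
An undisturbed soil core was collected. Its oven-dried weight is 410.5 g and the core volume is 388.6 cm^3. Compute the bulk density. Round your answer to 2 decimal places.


Step 1: Identify the formula: BD = dry mass / volume
Step 2: Substitute values: BD = 410.5 / 388.6
Step 3: BD = 1.06 g/cm^3

1.06


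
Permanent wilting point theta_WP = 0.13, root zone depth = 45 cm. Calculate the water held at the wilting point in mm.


Step 1: Water (mm) = theta_WP * depth * 10
Step 2: Water = 0.13 * 45 * 10
Step 3: Water = 58.5 mm

58.5


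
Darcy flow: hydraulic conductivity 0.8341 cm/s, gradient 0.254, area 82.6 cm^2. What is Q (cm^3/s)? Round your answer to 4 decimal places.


Step 1: Apply Darcy's law: Q = K * i * A
Step 2: Q = 0.8341 * 0.254 * 82.6
Step 3: Q = 17.4998 cm^3/s

17.4998


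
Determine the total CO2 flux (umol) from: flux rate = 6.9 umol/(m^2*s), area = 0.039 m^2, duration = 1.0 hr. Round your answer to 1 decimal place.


Step 1: Convert time to seconds: 1.0 hr * 3600 = 3600.0 s
Step 2: Total = flux * area * time_s
Step 3: Total = 6.9 * 0.039 * 3600.0
Step 4: Total = 968.8 umol

968.8


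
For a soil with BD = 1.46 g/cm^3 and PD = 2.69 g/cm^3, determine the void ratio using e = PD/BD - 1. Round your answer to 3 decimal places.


Step 1: e = PD / BD - 1
Step 2: e = 2.69 / 1.46 - 1
Step 3: e = 1.84247 - 1
Step 4: e = 0.842

0.842


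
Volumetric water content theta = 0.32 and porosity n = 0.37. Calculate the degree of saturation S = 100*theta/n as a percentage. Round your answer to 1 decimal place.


Step 1: S = 100 * theta_v / n
Step 2: S = 100 * 0.32 / 0.37
Step 3: S = 86.5%

86.5


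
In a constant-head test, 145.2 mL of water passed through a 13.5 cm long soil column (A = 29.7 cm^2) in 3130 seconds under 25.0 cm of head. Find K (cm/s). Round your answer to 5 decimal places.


Step 1: K = Q * L / (A * t * h)
Step 2: Numerator = 145.2 * 13.5 = 1960.2
Step 3: Denominator = 29.7 * 3130 * 25.0 = 2324025.0
Step 4: K = 1960.2 / 2324025.0 = 0.00084 cm/s

0.00084


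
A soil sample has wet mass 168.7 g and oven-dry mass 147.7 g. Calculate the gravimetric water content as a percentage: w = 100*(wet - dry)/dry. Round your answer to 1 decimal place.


Step 1: Water mass = wet - dry = 168.7 - 147.7 = 21.0 g
Step 2: w = 100 * water mass / dry mass
Step 3: w = 100 * 21.0 / 147.7 = 14.2%

14.2


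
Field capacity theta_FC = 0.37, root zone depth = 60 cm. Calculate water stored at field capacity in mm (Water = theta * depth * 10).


Step 1: Water (mm) = theta_FC * depth (cm) * 10
Step 2: Water = 0.37 * 60 * 10
Step 3: Water = 222.0 mm

222.0


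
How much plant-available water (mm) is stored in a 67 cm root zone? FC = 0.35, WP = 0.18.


Step 1: Available water = (FC - WP) * depth * 10
Step 2: AW = (0.35 - 0.18) * 67 * 10
Step 3: AW = 0.17 * 67 * 10
Step 4: AW = 113.9 mm

113.9


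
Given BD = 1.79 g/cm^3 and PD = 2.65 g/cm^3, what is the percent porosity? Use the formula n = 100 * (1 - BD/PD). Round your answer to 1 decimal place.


Step 1: Formula: n = 100 * (1 - BD / PD)
Step 2: n = 100 * (1 - 1.79 / 2.65)
Step 3: n = 100 * (1 - 0.67547)
Step 4: n = 32.5%

32.5


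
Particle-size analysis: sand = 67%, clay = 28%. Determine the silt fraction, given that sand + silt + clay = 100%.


Step 1: sand + silt + clay = 100%
Step 2: silt = 100 - sand - clay
Step 3: silt = 100 - 67 - 28
Step 4: silt = 5%

5


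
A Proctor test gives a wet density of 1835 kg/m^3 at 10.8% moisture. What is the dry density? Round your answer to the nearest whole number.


Step 1: Dry density = wet density / (1 + w/100)
Step 2: Dry density = 1835 / (1 + 10.8/100)
Step 3: Dry density = 1835 / 1.108
Step 4: Dry density = 1656 kg/m^3

1656


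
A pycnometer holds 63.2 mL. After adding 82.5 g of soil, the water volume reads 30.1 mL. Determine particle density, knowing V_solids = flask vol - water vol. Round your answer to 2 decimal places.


Step 1: Volume of solids = flask volume - water volume with soil
Step 2: V_solids = 63.2 - 30.1 = 33.1 mL
Step 3: Particle density = mass / V_solids = 82.5 / 33.1 = 2.49 g/cm^3

2.49


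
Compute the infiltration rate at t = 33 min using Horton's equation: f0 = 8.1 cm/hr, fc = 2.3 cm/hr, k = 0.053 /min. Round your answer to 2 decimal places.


Step 1: f = fc + (f0 - fc) * exp(-k * t)
Step 2: exp(-0.053 * 33) = 0.173948
Step 3: f = 2.3 + (8.1 - 2.3) * 0.173948
Step 4: f = 2.3 + 5.8 * 0.173948
Step 5: f = 3.31 cm/hr

3.31


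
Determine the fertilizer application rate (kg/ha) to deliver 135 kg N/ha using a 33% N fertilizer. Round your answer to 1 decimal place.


Step 1: Fertilizer rate = target N / (N content / 100)
Step 2: Rate = 135 / (33 / 100)
Step 3: Rate = 135 / 0.33
Step 4: Rate = 409.1 kg/ha

409.1


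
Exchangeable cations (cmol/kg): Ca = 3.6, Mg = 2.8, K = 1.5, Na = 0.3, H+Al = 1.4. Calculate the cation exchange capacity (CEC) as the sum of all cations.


Step 1: CEC = Ca + Mg + K + Na + (H+Al)
Step 2: CEC = 3.6 + 2.8 + 1.5 + 0.3 + 1.4
Step 3: CEC = 9.6 cmol/kg

9.6


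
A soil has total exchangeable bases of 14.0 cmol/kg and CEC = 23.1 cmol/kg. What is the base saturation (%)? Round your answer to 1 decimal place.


Step 1: BS = 100 * (sum of bases) / CEC
Step 2: BS = 100 * 14.0 / 23.1
Step 3: BS = 60.6%

60.6


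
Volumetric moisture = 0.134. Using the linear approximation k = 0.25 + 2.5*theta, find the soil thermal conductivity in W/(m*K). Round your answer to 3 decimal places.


Step 1: k = 0.25 + 2.5 * theta
Step 2: k = 0.25 + 2.5 * 0.134
Step 3: k = 0.25 + 0.335
Step 4: k = 0.585 W/(m*K)

0.585


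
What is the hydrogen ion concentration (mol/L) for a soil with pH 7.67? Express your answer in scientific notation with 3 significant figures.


Step 1: [H+] = 10^(-pH)
Step 2: [H+] = 10^(-7.67)
Step 3: [H+] = 2.14e-08 mol/L

2.14e-08


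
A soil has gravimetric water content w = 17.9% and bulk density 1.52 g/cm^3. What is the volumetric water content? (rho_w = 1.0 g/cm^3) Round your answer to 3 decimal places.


Step 1: theta = (w / 100) * BD / rho_w
Step 2: theta = (17.9 / 100) * 1.52 / 1.0
Step 3: theta = 0.179 * 1.52
Step 4: theta = 0.272

0.272


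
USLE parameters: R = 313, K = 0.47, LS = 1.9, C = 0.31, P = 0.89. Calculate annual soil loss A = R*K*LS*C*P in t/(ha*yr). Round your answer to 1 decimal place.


Step 1: A = R * K * LS * C * P
Step 2: R * K = 313 * 0.47 = 147.11
Step 3: (R*K) * LS = 147.11 * 1.9 = 279.509
Step 4: * C * P = 279.509 * 0.31 * 0.89 = 77.1
Step 5: A = 77.1 t/(ha*yr)

77.1


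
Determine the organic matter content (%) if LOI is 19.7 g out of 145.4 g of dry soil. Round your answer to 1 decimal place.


Step 1: OM% = 100 * LOI / sample mass
Step 2: OM = 100 * 19.7 / 145.4
Step 3: OM = 13.5%

13.5


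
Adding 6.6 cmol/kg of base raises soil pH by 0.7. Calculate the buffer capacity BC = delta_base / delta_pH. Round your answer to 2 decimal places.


Step 1: BC = change in base / change in pH
Step 2: BC = 6.6 / 0.7
Step 3: BC = 9.43 cmol/(kg*pH unit)

9.43


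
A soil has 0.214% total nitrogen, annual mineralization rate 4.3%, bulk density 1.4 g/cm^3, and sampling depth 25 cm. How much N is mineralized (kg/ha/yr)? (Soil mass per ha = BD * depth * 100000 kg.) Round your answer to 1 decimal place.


Step 1: Soil mass per ha = BD * depth * 100000 = 1.4 * 25 * 100000 = 3500000 kg
Step 2: Total N pool = soil mass * N%/100 = 3500000 * 0.214/100 = 7490.0 kg/ha
Step 3: N mineralized = N pool * rate%/100 = 7490.0 * 4.3/100 = 322.1 kg/ha/yr

322.1


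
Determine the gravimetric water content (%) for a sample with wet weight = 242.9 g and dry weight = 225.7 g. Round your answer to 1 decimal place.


Step 1: Water mass = wet - dry = 242.9 - 225.7 = 17.2 g
Step 2: w = 100 * water mass / dry mass
Step 3: w = 100 * 17.2 / 225.7 = 7.6%

7.6


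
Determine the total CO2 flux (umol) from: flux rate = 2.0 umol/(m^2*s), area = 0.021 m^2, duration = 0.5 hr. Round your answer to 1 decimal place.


Step 1: Convert time to seconds: 0.5 hr * 3600 = 1800.0 s
Step 2: Total = flux * area * time_s
Step 3: Total = 2.0 * 0.021 * 1800.0
Step 4: Total = 75.6 umol

75.6


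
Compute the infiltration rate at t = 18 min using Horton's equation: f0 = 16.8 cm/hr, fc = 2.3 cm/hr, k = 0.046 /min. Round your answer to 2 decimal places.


Step 1: f = fc + (f0 - fc) * exp(-k * t)
Step 2: exp(-0.046 * 18) = 0.436922
Step 3: f = 2.3 + (16.8 - 2.3) * 0.436922
Step 4: f = 2.3 + 14.5 * 0.436922
Step 5: f = 8.64 cm/hr

8.64


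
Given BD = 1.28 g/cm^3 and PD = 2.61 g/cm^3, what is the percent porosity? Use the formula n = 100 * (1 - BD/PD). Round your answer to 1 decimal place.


Step 1: Formula: n = 100 * (1 - BD / PD)
Step 2: n = 100 * (1 - 1.28 / 2.61)
Step 3: n = 100 * (1 - 0.49042)
Step 4: n = 51.0%

51.0


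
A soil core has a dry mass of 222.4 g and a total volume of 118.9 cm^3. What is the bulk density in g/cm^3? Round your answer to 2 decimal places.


Step 1: Identify the formula: BD = dry mass / volume
Step 2: Substitute values: BD = 222.4 / 118.9
Step 3: BD = 1.87 g/cm^3

1.87


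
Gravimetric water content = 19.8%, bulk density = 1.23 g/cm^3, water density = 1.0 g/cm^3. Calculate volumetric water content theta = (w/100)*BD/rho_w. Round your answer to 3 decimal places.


Step 1: theta = (w / 100) * BD / rho_w
Step 2: theta = (19.8 / 100) * 1.23 / 1.0
Step 3: theta = 0.198 * 1.23
Step 4: theta = 0.244

0.244


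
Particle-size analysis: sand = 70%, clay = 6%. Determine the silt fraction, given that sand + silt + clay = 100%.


Step 1: sand + silt + clay = 100%
Step 2: silt = 100 - sand - clay
Step 3: silt = 100 - 70 - 6
Step 4: silt = 24%

24


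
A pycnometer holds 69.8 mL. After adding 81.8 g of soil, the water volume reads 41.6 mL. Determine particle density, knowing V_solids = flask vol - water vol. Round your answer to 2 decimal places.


Step 1: Volume of solids = flask volume - water volume with soil
Step 2: V_solids = 69.8 - 41.6 = 28.2 mL
Step 3: Particle density = mass / V_solids = 81.8 / 28.2 = 2.9 g/cm^3

2.9


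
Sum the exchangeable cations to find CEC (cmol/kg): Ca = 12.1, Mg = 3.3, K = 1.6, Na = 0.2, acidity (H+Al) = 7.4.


Step 1: CEC = Ca + Mg + K + Na + (H+Al)
Step 2: CEC = 12.1 + 3.3 + 1.6 + 0.2 + 7.4
Step 3: CEC = 24.6 cmol/kg

24.6


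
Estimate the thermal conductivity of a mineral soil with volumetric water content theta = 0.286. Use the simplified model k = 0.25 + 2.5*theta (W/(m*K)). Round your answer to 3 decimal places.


Step 1: k = 0.25 + 2.5 * theta
Step 2: k = 0.25 + 2.5 * 0.286
Step 3: k = 0.25 + 0.715
Step 4: k = 0.965 W/(m*K)

0.965


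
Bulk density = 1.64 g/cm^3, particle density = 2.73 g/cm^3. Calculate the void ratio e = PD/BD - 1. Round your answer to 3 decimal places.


Step 1: e = PD / BD - 1
Step 2: e = 2.73 / 1.64 - 1
Step 3: e = 1.66463 - 1
Step 4: e = 0.665

0.665


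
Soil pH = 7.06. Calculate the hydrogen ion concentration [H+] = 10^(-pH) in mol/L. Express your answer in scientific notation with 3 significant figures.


Step 1: [H+] = 10^(-pH)
Step 2: [H+] = 10^(-7.06)
Step 3: [H+] = 8.71e-08 mol/L

8.71e-08


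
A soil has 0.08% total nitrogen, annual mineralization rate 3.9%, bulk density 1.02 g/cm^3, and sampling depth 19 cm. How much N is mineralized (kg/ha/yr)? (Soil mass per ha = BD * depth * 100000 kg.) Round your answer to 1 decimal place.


Step 1: Soil mass per ha = BD * depth * 100000 = 1.02 * 19 * 100000 = 1938000 kg
Step 2: Total N pool = soil mass * N%/100 = 1938000 * 0.08/100 = 1550.4 kg/ha
Step 3: N mineralized = N pool * rate%/100 = 1550.4 * 3.9/100 = 60.5 kg/ha/yr

60.5


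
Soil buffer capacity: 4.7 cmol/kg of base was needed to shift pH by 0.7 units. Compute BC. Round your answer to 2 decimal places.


Step 1: BC = change in base / change in pH
Step 2: BC = 4.7 / 0.7
Step 3: BC = 6.71 cmol/(kg*pH unit)

6.71


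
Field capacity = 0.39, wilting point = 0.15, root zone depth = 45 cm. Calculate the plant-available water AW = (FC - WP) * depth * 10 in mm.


Step 1: Available water = (FC - WP) * depth * 10
Step 2: AW = (0.39 - 0.15) * 45 * 10
Step 3: AW = 0.24 * 45 * 10
Step 4: AW = 108.0 mm

108.0


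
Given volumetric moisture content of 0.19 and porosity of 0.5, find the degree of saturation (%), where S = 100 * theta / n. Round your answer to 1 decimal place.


Step 1: S = 100 * theta_v / n
Step 2: S = 100 * 0.19 / 0.5
Step 3: S = 38.0%

38.0


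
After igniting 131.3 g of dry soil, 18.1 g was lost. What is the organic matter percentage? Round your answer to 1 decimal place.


Step 1: OM% = 100 * LOI / sample mass
Step 2: OM = 100 * 18.1 / 131.3
Step 3: OM = 13.8%

13.8


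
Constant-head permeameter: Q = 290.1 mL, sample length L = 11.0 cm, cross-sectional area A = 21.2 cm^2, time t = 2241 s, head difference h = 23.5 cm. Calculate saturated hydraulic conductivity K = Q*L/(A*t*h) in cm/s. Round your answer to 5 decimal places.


Step 1: K = Q * L / (A * t * h)
Step 2: Numerator = 290.1 * 11.0 = 3191.1
Step 3: Denominator = 21.2 * 2241 * 23.5 = 1116466.2
Step 4: K = 3191.1 / 1116466.2 = 0.00286 cm/s

0.00286


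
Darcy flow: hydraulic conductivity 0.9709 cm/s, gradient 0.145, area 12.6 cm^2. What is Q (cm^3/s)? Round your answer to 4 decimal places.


Step 1: Apply Darcy's law: Q = K * i * A
Step 2: Q = 0.9709 * 0.145 * 12.6
Step 3: Q = 1.7738 cm^3/s

1.7738


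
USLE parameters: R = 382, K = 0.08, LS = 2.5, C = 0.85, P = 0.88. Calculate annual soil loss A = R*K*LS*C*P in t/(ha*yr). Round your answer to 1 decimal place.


Step 1: A = R * K * LS * C * P
Step 2: R * K = 382 * 0.08 = 30.56
Step 3: (R*K) * LS = 30.56 * 2.5 = 76.4
Step 4: * C * P = 76.4 * 0.85 * 0.88 = 57.1
Step 5: A = 57.1 t/(ha*yr)

57.1


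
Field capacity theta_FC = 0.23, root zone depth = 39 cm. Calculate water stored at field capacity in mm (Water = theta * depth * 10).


Step 1: Water (mm) = theta_FC * depth (cm) * 10
Step 2: Water = 0.23 * 39 * 10
Step 3: Water = 89.7 mm

89.7


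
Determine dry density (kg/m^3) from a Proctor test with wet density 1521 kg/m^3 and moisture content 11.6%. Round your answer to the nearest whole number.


Step 1: Dry density = wet density / (1 + w/100)
Step 2: Dry density = 1521 / (1 + 11.6/100)
Step 3: Dry density = 1521 / 1.116
Step 4: Dry density = 1363 kg/m^3

1363


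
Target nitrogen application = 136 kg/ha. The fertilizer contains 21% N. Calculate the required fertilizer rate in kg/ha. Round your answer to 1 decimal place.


Step 1: Fertilizer rate = target N / (N content / 100)
Step 2: Rate = 136 / (21 / 100)
Step 3: Rate = 136 / 0.21
Step 4: Rate = 647.6 kg/ha

647.6


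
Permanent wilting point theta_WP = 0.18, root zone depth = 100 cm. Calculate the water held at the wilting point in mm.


Step 1: Water (mm) = theta_WP * depth * 10
Step 2: Water = 0.18 * 100 * 10
Step 3: Water = 180.0 mm

180.0


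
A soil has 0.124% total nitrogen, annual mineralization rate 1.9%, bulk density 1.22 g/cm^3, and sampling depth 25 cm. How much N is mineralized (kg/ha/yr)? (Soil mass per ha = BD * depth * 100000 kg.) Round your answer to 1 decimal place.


Step 1: Soil mass per ha = BD * depth * 100000 = 1.22 * 25 * 100000 = 3050000 kg
Step 2: Total N pool = soil mass * N%/100 = 3050000 * 0.124/100 = 3782.0 kg/ha
Step 3: N mineralized = N pool * rate%/100 = 3782.0 * 1.9/100 = 71.9 kg/ha/yr

71.9


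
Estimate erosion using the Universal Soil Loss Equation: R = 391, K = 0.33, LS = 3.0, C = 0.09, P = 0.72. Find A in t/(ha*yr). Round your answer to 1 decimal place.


Step 1: A = R * K * LS * C * P
Step 2: R * K = 391 * 0.33 = 129.03
Step 3: (R*K) * LS = 129.03 * 3.0 = 387.09
Step 4: * C * P = 387.09 * 0.09 * 0.72 = 25.1
Step 5: A = 25.1 t/(ha*yr)

25.1


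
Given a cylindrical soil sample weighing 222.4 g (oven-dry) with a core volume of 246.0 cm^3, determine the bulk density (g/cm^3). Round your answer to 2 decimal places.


Step 1: Identify the formula: BD = dry mass / volume
Step 2: Substitute values: BD = 222.4 / 246.0
Step 3: BD = 0.9 g/cm^3

0.9


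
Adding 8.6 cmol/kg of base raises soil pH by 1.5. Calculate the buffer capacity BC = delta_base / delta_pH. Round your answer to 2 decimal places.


Step 1: BC = change in base / change in pH
Step 2: BC = 8.6 / 1.5
Step 3: BC = 5.73 cmol/(kg*pH unit)

5.73


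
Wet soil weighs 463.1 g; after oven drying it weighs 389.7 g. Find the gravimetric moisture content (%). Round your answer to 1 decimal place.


Step 1: Water mass = wet - dry = 463.1 - 389.7 = 73.4 g
Step 2: w = 100 * water mass / dry mass
Step 3: w = 100 * 73.4 / 389.7 = 18.8%

18.8


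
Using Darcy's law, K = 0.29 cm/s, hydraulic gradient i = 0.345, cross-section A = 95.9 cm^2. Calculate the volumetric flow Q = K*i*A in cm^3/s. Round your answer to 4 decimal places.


Step 1: Apply Darcy's law: Q = K * i * A
Step 2: Q = 0.29 * 0.345 * 95.9
Step 3: Q = 9.5948 cm^3/s

9.5948


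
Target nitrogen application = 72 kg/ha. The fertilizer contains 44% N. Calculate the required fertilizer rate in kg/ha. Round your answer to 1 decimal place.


Step 1: Fertilizer rate = target N / (N content / 100)
Step 2: Rate = 72 / (44 / 100)
Step 3: Rate = 72 / 0.44
Step 4: Rate = 163.6 kg/ha

163.6


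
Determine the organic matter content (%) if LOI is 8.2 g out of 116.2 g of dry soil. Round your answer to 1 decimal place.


Step 1: OM% = 100 * LOI / sample mass
Step 2: OM = 100 * 8.2 / 116.2
Step 3: OM = 7.1%

7.1


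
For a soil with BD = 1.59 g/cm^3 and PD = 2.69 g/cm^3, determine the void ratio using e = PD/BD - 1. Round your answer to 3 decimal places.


Step 1: e = PD / BD - 1
Step 2: e = 2.69 / 1.59 - 1
Step 3: e = 1.69182 - 1
Step 4: e = 0.692

0.692


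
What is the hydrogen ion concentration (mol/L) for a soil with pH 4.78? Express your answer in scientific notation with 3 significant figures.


Step 1: [H+] = 10^(-pH)
Step 2: [H+] = 10^(-4.78)
Step 3: [H+] = 1.66e-05 mol/L

1.66e-05


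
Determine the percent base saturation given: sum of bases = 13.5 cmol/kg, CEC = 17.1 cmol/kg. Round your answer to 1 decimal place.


Step 1: BS = 100 * (sum of bases) / CEC
Step 2: BS = 100 * 13.5 / 17.1
Step 3: BS = 78.9%

78.9


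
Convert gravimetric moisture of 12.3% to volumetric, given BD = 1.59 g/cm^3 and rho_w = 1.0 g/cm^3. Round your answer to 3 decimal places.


Step 1: theta = (w / 100) * BD / rho_w
Step 2: theta = (12.3 / 100) * 1.59 / 1.0
Step 3: theta = 0.123 * 1.59
Step 4: theta = 0.196

0.196


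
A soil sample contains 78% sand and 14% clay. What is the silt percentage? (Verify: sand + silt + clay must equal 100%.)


Step 1: sand + silt + clay = 100%
Step 2: silt = 100 - sand - clay
Step 3: silt = 100 - 78 - 14
Step 4: silt = 8%

8


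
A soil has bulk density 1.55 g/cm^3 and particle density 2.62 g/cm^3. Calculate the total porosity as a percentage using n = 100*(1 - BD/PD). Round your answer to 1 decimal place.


Step 1: Formula: n = 100 * (1 - BD / PD)
Step 2: n = 100 * (1 - 1.55 / 2.62)
Step 3: n = 100 * (1 - 0.5916)
Step 4: n = 40.8%

40.8


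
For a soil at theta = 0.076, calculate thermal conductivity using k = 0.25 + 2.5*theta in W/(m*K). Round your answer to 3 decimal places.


Step 1: k = 0.25 + 2.5 * theta
Step 2: k = 0.25 + 2.5 * 0.076
Step 3: k = 0.25 + 0.19
Step 4: k = 0.44 W/(m*K)

0.44


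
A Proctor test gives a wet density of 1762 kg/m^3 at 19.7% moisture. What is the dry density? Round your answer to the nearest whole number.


Step 1: Dry density = wet density / (1 + w/100)
Step 2: Dry density = 1762 / (1 + 19.7/100)
Step 3: Dry density = 1762 / 1.197
Step 4: Dry density = 1472 kg/m^3

1472


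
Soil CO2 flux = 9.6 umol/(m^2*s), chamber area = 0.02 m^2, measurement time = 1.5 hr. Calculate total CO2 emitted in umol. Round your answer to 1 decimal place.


Step 1: Convert time to seconds: 1.5 hr * 3600 = 5400.0 s
Step 2: Total = flux * area * time_s
Step 3: Total = 9.6 * 0.02 * 5400.0
Step 4: Total = 1036.8 umol

1036.8


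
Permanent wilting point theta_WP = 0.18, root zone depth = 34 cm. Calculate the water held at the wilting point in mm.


Step 1: Water (mm) = theta_WP * depth * 10
Step 2: Water = 0.18 * 34 * 10
Step 3: Water = 61.2 mm

61.2


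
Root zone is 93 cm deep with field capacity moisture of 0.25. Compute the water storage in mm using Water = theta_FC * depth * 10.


Step 1: Water (mm) = theta_FC * depth (cm) * 10
Step 2: Water = 0.25 * 93 * 10
Step 3: Water = 232.5 mm

232.5


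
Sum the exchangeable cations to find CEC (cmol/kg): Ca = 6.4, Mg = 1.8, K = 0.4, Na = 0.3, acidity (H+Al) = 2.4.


Step 1: CEC = Ca + Mg + K + Na + (H+Al)
Step 2: CEC = 6.4 + 1.8 + 0.4 + 0.3 + 2.4
Step 3: CEC = 11.3 cmol/kg

11.3


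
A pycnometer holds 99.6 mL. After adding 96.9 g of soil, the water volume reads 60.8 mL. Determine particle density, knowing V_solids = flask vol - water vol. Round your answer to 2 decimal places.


Step 1: Volume of solids = flask volume - water volume with soil
Step 2: V_solids = 99.6 - 60.8 = 38.8 mL
Step 3: Particle density = mass / V_solids = 96.9 / 38.8 = 2.5 g/cm^3

2.5


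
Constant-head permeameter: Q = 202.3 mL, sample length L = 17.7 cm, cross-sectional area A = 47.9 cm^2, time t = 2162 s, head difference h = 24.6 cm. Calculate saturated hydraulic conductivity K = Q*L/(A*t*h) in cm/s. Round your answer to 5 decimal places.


Step 1: K = Q * L / (A * t * h)
Step 2: Numerator = 202.3 * 17.7 = 3580.71
Step 3: Denominator = 47.9 * 2162 * 24.6 = 2547571.08
Step 4: K = 3580.71 / 2547571.08 = 0.00141 cm/s

0.00141


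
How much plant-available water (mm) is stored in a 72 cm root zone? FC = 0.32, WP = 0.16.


Step 1: Available water = (FC - WP) * depth * 10
Step 2: AW = (0.32 - 0.16) * 72 * 10
Step 3: AW = 0.16 * 72 * 10
Step 4: AW = 115.2 mm

115.2


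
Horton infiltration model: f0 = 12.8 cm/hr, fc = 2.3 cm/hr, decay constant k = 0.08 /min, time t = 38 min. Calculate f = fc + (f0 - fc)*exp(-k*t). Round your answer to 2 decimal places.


Step 1: f = fc + (f0 - fc) * exp(-k * t)
Step 2: exp(-0.08 * 38) = 0.047835
Step 3: f = 2.3 + (12.8 - 2.3) * 0.047835
Step 4: f = 2.3 + 10.5 * 0.047835
Step 5: f = 2.8 cm/hr

2.8


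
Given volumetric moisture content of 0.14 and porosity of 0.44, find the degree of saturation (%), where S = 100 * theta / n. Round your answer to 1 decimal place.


Step 1: S = 100 * theta_v / n
Step 2: S = 100 * 0.14 / 0.44
Step 3: S = 31.8%

31.8


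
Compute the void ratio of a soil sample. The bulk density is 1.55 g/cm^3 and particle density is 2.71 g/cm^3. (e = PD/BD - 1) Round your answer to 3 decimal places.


Step 1: e = PD / BD - 1
Step 2: e = 2.71 / 1.55 - 1
Step 3: e = 1.74839 - 1
Step 4: e = 0.748

0.748


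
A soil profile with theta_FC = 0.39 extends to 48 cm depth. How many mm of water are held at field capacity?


Step 1: Water (mm) = theta_FC * depth (cm) * 10
Step 2: Water = 0.39 * 48 * 10
Step 3: Water = 187.2 mm

187.2


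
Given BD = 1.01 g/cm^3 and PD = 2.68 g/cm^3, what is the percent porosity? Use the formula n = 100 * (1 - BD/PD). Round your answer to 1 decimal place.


Step 1: Formula: n = 100 * (1 - BD / PD)
Step 2: n = 100 * (1 - 1.01 / 2.68)
Step 3: n = 100 * (1 - 0.37687)
Step 4: n = 62.3%

62.3


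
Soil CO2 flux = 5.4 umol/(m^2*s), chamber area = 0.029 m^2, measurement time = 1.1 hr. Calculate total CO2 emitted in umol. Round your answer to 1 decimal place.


Step 1: Convert time to seconds: 1.1 hr * 3600 = 3960.0 s
Step 2: Total = flux * area * time_s
Step 3: Total = 5.4 * 0.029 * 3960.0
Step 4: Total = 620.1 umol

620.1


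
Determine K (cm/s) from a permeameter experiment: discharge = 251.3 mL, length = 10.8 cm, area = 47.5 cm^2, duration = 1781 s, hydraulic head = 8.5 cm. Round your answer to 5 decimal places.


Step 1: K = Q * L / (A * t * h)
Step 2: Numerator = 251.3 * 10.8 = 2714.04
Step 3: Denominator = 47.5 * 1781 * 8.5 = 719078.75
Step 4: K = 2714.04 / 719078.75 = 0.00377 cm/s

0.00377


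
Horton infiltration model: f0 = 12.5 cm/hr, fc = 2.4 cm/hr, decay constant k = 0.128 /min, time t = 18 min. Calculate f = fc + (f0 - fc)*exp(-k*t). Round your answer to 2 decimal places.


Step 1: f = fc + (f0 - fc) * exp(-k * t)
Step 2: exp(-0.128 * 18) = 0.099859
Step 3: f = 2.4 + (12.5 - 2.4) * 0.099859
Step 4: f = 2.4 + 10.1 * 0.099859
Step 5: f = 3.41 cm/hr

3.41


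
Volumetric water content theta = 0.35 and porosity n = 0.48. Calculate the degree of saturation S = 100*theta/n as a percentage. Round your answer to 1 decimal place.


Step 1: S = 100 * theta_v / n
Step 2: S = 100 * 0.35 / 0.48
Step 3: S = 72.9%

72.9


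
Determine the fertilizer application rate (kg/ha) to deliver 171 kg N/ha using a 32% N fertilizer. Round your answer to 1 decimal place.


Step 1: Fertilizer rate = target N / (N content / 100)
Step 2: Rate = 171 / (32 / 100)
Step 3: Rate = 171 / 0.32
Step 4: Rate = 534.4 kg/ha

534.4
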